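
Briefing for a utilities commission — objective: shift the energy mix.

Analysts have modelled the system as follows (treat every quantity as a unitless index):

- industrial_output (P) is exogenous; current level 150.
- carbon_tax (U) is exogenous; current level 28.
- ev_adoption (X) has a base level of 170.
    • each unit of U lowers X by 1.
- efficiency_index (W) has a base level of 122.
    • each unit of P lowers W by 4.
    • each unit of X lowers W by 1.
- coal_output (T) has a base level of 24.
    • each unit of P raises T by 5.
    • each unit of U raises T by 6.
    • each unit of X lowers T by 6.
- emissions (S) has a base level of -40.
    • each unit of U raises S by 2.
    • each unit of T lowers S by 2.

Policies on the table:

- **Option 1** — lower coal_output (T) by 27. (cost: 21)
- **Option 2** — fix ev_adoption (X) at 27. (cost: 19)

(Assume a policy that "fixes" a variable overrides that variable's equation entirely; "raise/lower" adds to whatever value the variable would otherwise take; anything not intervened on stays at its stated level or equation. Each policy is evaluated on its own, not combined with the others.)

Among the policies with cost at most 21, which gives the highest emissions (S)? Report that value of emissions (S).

Option 1 (T − 27):
  P = 150
  U = 28
  X = 170 − 28 = 142
  T = 24 + 5·150 + 6·28 − 6·142 (−27 from intervention) = 63
  S = -40 + 2·28 − 2·63 = -110
Option 2 (X := 27):
  P = 150
  U = 28
  X = 27
  T = 24 + 5·150 + 6·28 − 6·27 = 780
  S = -40 + 2·28 − 2·780 = -1544
Comparing — Option 1: S=-110, Option 2: S=-1544. Highest is -110 (Option 1).

-110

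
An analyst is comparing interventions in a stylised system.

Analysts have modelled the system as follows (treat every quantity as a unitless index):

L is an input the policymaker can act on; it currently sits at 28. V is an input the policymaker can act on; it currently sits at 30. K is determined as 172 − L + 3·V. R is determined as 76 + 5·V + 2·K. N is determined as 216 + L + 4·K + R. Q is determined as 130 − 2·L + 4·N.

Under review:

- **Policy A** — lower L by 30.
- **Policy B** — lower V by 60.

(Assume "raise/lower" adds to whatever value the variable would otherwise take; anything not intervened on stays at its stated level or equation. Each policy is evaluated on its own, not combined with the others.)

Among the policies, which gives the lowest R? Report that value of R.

Policy A (L − 30):
  L = 28 − 30 = -2
  V = 30
  K = 172 − (-2) + 3·30 = 264
  R = 76 + 5·30 + 2·264 = 754
Policy B (V − 60):
  L = 28
  V = 30 − 60 = -30
  K = 172 − 28 + 3·(-30) = 54
  R = 76 + 5·(-30) + 2·54 = 34
Comparing — Policy A: R=754, Policy B: R=34. Lowest is 34 (Policy B).

34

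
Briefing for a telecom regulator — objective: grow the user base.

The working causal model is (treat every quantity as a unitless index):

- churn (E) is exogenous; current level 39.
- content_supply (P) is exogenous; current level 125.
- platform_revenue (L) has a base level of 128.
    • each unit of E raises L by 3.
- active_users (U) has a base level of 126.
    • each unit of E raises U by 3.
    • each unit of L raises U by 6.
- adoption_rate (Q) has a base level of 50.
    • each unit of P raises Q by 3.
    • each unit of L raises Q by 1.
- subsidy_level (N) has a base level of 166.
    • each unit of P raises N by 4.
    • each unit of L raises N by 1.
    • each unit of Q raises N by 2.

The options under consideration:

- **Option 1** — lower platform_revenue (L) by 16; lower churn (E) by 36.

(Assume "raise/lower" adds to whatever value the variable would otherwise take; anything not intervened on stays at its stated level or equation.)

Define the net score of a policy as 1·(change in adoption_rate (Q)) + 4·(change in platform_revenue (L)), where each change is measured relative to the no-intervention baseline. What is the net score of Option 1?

-620

Baseline:
  E = 39
  P = 125
  L = 128 + 3·39 = 245
  Q = 50 + 3·125 + 245 = 670
Option 1 (L − 16, E − 36):
  E = 39 − 36 = 3
  P = 125
  L = 128 + 3·3 (−16 from intervention) = 121
  Q = 50 + 3·125 + 121 = 546
ΔQ = 546 − 670 = -124; ΔL = 121 − 245 = -124
Score = 1·(-124) + 4·(-124) = -620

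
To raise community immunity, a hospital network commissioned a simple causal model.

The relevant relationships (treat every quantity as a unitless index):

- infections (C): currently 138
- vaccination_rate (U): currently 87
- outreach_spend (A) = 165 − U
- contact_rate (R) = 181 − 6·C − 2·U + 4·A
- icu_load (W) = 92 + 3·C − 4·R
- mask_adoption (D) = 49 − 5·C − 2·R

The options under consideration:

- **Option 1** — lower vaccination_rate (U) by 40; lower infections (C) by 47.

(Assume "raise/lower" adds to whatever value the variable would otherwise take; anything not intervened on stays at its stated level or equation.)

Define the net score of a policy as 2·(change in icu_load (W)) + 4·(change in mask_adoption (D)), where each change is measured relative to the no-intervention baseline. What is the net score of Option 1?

Baseline:
  C = 138
  U = 87
  A = 165 − 87 = 78
  R = 181 − 6·138 − 2·87 + 4·78 = -509
  W = 92 + 3·138 − 4·(-509) = 2542
  D = 49 − 5·138 − 2·(-509) = 377
Option 1 (U − 40, C − 47):
  C = 138 − 47 = 91
  U = 87 − 40 = 47
  A = 165 − 47 = 118
  R = 181 − 6·91 − 2·47 + 4·118 = 13
  W = 92 + 3·91 − 4·13 = 313
  D = 49 − 5·91 − 2·13 = -432
ΔW = 313 − 2542 = -2229; ΔD = -432 − 377 = -809
Score = 2·(-2229) + 4·(-809) = -7694

-7694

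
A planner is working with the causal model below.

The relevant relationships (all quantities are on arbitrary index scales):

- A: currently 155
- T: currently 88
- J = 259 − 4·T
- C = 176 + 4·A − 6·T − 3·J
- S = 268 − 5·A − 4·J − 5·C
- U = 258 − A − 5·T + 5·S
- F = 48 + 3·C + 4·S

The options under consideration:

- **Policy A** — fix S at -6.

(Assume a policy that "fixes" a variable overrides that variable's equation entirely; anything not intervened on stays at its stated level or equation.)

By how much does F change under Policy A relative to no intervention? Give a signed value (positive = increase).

11456

Baseline:
  A = 155
  T = 88
  J = 259 − 4·88 = -93
  C = 176 + 4·155 − 6·88 − 3·(-93) = 547
  S = 268 − 5·155 − 4·(-93) − 5·547 = -2870
  F = 48 + 3·547 + 4·(-2870) = -9791
Policy A (S := -6):
  A = 155
  T = 88
  J = 259 − 4·88 = -93
  C = 176 + 4·155 − 6·88 − 3·(-93) = 547
  S = -6
  F = 48 + 3·547 + 4·(-6) = 1665
Change in F: 1665 − (-9791) = 11456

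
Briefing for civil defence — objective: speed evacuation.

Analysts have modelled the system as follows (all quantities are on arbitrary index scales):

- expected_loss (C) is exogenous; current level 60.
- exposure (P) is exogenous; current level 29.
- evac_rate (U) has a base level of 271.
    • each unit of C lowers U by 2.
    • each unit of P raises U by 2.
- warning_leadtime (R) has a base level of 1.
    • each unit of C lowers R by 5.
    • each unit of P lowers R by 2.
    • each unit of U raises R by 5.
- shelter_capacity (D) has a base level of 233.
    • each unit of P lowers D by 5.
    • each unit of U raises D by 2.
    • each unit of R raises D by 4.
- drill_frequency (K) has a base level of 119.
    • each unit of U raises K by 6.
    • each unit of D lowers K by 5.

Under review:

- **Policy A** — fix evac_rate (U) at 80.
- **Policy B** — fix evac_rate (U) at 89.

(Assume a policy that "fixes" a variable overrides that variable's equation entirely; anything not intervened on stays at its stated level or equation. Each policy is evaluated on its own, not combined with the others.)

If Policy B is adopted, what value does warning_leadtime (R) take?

Policy B (U := 89):
  C = 60
  P = 29
  U = 89
  R = 1 − 5·60 − 2·29 + 5·89 = 88

88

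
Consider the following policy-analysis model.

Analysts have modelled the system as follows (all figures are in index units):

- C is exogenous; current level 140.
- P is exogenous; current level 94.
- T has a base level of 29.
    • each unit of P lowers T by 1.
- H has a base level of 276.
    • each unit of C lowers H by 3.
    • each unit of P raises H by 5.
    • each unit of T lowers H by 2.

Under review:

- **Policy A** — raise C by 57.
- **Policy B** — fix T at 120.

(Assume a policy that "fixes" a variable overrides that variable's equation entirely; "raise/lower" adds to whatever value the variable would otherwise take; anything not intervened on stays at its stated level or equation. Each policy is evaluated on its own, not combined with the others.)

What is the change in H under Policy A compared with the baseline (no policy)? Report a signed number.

Baseline:
  C = 140
  P = 94
  T = 29 − 94 = -65
  H = 276 − 3·140 + 5·94 − 2·(-65) = 456
Policy A (C + 57):
  C = 140 + 57 = 197
  P = 94
  T = 29 − 94 = -65
  H = 276 − 3·197 + 5·94 − 2·(-65) = 285
Change in H: 285 − 456 = -171

-171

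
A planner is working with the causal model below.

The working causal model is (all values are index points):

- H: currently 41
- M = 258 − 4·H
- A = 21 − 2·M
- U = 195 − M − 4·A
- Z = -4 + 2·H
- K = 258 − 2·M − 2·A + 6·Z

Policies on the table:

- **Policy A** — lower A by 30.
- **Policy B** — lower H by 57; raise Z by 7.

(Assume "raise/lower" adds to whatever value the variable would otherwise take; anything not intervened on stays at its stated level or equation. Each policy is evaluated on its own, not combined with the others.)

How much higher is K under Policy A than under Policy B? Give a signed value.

246

Policy A (A − 30):
  H = 41
  M = 258 − 4·41 = 94
  A = 21 − 2·94 (−30 from intervention) = -197
  Z = -4 + 2·41 = 78
  K = 258 − 2·94 − 2·(-197) + 6·78 = 932
Policy B (H − 57, Z + 7):
  H = 41 − 57 = -16
  M = 258 − 4·(-16) = 322
  A = 21 − 2·322 = -623
  Z = -4 + 2·(-16) (+7 from intervention) = -29
  K = 258 − 2·322 − 2·(-623) + 6·(-29) = 686
K: 932 − 686 = 246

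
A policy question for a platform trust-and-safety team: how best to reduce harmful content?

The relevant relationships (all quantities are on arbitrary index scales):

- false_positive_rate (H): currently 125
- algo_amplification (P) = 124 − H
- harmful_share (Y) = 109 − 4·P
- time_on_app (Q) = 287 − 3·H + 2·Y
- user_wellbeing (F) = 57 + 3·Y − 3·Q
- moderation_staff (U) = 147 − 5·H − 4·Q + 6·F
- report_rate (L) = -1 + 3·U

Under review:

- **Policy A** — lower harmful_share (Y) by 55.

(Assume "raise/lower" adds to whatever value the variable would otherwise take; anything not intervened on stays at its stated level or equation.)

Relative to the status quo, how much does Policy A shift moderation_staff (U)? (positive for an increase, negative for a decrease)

Baseline:
  H = 125
  P = 124 − 125 = -1
  Y = 109 − 4·(-1) = 113
  Q = 287 − 3·125 + 2·113 = 138
  F = 57 + 3·113 − 3·138 = -18
  U = 147 − 5·125 − 4·138 + 6·(-18) = -1138
Policy A (Y − 55):
  H = 125
  P = 124 − 125 = -1
  Y = 109 − 4·(-1) (−55 from intervention) = 58
  Q = 287 − 3·125 + 2·58 = 28
  F = 57 + 3·58 − 3·28 = 147
  U = 147 − 5·125 − 4·28 + 6·147 = 292
Change in U: 292 − (-1138) = 1430

1430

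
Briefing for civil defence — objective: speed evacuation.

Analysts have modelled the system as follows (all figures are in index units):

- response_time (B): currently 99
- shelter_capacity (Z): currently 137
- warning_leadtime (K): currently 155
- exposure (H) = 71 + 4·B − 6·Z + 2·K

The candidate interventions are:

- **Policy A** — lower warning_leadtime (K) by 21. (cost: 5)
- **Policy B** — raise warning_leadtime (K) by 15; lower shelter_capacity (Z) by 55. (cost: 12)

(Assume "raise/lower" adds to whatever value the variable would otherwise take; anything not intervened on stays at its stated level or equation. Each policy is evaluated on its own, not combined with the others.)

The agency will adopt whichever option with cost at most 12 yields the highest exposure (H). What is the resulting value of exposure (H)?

315

Policy A (K − 21):
  B = 99
  Z = 137
  K = 155 − 21 = 134
  H = 71 + 4·99 − 6·137 + 2·134 = -87
Policy B (K + 15, Z − 55):
  B = 99
  Z = 137 − 55 = 82
  K = 155 + 15 = 170
  H = 71 + 4·99 − 6·82 + 2·170 = 315
Comparing — Policy A: H=-87, Policy B: H=315. Highest is 315 (Policy B).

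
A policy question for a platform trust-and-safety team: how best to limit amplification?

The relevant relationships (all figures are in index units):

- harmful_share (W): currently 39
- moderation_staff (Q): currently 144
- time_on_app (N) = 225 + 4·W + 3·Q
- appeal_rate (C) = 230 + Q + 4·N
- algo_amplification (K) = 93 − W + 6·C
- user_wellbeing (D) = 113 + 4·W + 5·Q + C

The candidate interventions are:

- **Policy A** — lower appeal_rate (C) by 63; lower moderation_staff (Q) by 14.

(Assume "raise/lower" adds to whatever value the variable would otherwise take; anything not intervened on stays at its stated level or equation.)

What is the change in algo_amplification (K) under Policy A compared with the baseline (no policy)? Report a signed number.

Baseline:
  W = 39
  Q = 144
  N = 225 + 4·39 + 3·144 = 813
  C = 230 + 144 + 4·813 = 3626
  K = 93 − 39 + 6·3626 = 21810
Policy A (C − 63, Q − 14):
  W = 39
  Q = 144 − 14 = 130
  N = 225 + 4·39 + 3·130 = 771
  C = 230 + 130 + 4·771 (−63 from intervention) = 3381
  K = 93 − 39 + 6·3381 = 20340
Change in K: 20340 − 21810 = -1470

-1470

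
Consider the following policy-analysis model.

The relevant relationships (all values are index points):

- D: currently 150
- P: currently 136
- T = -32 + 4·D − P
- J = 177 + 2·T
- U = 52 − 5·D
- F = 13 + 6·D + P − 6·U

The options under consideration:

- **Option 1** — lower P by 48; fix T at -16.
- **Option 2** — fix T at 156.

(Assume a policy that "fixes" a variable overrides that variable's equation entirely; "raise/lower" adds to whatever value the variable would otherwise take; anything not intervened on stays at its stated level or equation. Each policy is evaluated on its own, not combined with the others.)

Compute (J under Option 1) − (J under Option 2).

-344

Option 1 (P − 48, T := -16):
  D = 150
  P = 136 − 48 = 88
  T = -16
  J = 177 + 2·(-16) = 145
Option 2 (T := 156):
  D = 150
  P = 136
  T = 156
  J = 177 + 2·156 = 489
J: 145 − 489 = -344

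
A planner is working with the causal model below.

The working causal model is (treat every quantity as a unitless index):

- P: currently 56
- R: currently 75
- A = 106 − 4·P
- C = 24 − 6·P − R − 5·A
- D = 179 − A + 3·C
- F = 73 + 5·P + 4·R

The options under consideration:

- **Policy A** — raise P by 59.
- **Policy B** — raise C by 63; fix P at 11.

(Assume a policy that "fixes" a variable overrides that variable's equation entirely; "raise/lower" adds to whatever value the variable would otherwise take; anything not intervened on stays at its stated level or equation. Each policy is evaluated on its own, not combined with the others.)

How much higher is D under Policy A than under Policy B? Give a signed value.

4595

Policy A (P + 59):
  P = 56 + 59 = 115
  R = 75
  A = 106 − 4·115 = -354
  C = 24 − 6·115 − 75 − 5·(-354) = 1029
  D = 179 − (-354) + 3·1029 = 3620
Policy B (C + 63, P := 11):
  P = 11
  R = 75
  A = 106 − 4·11 = 62
  C = 24 − 6·11 − 75 − 5·62 (+63 from intervention) = -364
  D = 179 − 62 + 3·(-364) = -975
D: 3620 − (-975) = 4595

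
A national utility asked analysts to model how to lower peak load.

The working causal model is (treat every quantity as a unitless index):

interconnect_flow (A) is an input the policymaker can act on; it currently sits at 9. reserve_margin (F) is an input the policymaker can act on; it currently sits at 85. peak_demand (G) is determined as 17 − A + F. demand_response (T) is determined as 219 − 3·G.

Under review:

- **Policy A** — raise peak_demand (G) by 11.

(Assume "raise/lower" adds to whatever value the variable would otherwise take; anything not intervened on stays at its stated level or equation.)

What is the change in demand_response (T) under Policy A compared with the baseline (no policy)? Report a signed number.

-33

Baseline:
  A = 9
  F = 85
  G = 17 − 9 + 85 = 93
  T = 219 − 3·93 = -60
Policy A (G + 11):
  A = 9
  F = 85
  G = 17 − 9 + 85 (+11 from intervention) = 104
  T = 219 − 3·104 = -93
Change in T: -93 − (-60) = -33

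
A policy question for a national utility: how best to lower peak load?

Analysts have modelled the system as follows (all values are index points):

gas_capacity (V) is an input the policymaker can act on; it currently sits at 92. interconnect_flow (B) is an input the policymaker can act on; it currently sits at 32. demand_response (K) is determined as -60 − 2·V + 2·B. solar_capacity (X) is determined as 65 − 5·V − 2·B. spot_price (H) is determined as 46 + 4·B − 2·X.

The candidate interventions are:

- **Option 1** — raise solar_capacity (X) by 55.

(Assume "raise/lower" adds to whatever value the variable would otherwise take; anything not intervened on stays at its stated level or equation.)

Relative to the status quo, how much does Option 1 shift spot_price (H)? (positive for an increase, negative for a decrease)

-110

Baseline:
  V = 92
  B = 32
  X = 65 − 5·92 − 2·32 = -459
  H = 46 + 4·32 − 2·(-459) = 1092
Option 1 (X + 55):
  V = 92
  B = 32
  X = 65 − 5·92 − 2·32 (+55 from intervention) = -404
  H = 46 + 4·32 − 2·(-404) = 982
Change in H: 982 − 1092 = -110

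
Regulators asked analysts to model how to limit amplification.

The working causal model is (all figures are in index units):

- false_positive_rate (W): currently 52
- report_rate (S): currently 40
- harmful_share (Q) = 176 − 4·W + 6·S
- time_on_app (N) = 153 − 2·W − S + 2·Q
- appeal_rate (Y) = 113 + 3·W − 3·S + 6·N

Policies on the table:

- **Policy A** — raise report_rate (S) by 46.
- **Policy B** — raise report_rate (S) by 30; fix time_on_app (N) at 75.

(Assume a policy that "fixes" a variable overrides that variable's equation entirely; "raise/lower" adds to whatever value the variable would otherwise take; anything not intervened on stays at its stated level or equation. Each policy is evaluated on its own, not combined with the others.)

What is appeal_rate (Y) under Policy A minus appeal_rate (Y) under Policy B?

5088

Policy A (S + 46):
  W = 52
  S = 40 + 46 = 86
  Q = 176 − 4·52 + 6·86 = 484
  N = 153 − 2·52 − 86 + 2·484 = 931
  Y = 113 + 3·52 − 3·86 + 6·931 = 5597
Policy B (S + 30, N := 75):
  W = 52
  S = 40 + 30 = 70
  Q = 176 − 4·52 + 6·70 = 388
  N = 75
  Y = 113 + 3·52 − 3·70 + 6·75 = 509
Y: 5597 − 509 = 5088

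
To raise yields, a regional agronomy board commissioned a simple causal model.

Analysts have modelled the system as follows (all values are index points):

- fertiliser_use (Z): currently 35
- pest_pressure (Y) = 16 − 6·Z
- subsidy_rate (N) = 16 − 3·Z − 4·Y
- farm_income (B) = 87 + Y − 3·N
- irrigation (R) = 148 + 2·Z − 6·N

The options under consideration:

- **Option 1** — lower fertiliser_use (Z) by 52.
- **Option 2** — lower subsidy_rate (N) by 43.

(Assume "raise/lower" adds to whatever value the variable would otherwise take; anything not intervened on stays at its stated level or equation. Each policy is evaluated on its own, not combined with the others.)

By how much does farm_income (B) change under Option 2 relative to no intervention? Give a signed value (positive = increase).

Baseline:
  Z = 35
  Y = 16 − 6·35 = -194
  N = 16 − 3·35 − 4·(-194) = 687
  B = 87 + (-194) − 3·687 = -2168
Option 2 (N − 43):
  Z = 35
  Y = 16 − 6·35 = -194
  N = 16 − 3·35 − 4·(-194) (−43 from intervention) = 644
  B = 87 + (-194) − 3·644 = -2039
Change in B: -2039 − (-2168) = 129

129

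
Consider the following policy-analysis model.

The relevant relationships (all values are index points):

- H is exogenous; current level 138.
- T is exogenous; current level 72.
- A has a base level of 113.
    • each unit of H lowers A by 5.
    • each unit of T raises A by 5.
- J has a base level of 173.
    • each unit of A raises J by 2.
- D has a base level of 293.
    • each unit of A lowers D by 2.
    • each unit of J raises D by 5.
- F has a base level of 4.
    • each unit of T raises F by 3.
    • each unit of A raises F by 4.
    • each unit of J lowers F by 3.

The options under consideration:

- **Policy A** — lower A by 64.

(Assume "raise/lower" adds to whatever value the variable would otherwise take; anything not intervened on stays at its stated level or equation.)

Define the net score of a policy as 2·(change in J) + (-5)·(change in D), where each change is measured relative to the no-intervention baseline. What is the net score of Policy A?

Baseline:
  H = 138
  T = 72
  A = 113 − 5·138 + 5·72 = -217
  J = 173 + 2·(-217) = -261
  D = 293 − 2·(-217) + 5·(-261) = -578
Policy A (A − 64):
  H = 138
  T = 72
  A = 113 − 5·138 + 5·72 (−64 from intervention) = -281
  J = 173 + 2·(-281) = -389
  D = 293 − 2·(-281) + 5·(-389) = -1090
ΔJ = -389 − (-261) = -128; ΔD = -1090 − (-578) = -512
Score = 2·(-128) + (-5)·(-512) = 2304

2304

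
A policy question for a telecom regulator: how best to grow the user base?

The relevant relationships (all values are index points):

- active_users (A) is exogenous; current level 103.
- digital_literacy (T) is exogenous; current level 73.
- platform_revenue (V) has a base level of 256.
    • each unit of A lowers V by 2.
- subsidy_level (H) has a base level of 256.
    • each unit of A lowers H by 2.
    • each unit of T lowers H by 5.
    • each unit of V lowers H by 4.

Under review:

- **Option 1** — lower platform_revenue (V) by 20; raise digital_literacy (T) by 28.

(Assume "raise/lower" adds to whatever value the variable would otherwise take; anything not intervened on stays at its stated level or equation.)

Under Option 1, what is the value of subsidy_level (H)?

-575

Option 1 (V − 20, T + 28):
  A = 103
  T = 73 + 28 = 101
  V = 256 − 2·103 (−20 from intervention) = 30
  H = 256 − 2·103 − 5·101 − 4·30 = -575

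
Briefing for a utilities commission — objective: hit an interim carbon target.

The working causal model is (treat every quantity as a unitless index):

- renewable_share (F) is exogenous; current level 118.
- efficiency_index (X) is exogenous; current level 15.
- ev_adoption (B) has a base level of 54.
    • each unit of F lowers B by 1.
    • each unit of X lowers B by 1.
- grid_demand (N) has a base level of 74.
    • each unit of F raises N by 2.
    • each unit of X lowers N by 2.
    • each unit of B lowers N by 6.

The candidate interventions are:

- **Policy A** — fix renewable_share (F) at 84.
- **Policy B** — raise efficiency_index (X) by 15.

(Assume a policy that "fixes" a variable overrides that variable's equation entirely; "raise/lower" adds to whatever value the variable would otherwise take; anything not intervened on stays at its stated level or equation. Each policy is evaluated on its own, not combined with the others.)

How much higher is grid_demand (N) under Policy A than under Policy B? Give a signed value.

-332

Policy A (F := 84):
  F = 84
  X = 15
  B = 54 − 84 − 15 = -45
  N = 74 + 2·84 − 2·15 − 6·(-45) = 482
Policy B (X + 15):
  F = 118
  X = 15 + 15 = 30
  B = 54 − 118 − 30 = -94
  N = 74 + 2·118 − 2·30 − 6·(-94) = 814
N: 482 − 814 = -332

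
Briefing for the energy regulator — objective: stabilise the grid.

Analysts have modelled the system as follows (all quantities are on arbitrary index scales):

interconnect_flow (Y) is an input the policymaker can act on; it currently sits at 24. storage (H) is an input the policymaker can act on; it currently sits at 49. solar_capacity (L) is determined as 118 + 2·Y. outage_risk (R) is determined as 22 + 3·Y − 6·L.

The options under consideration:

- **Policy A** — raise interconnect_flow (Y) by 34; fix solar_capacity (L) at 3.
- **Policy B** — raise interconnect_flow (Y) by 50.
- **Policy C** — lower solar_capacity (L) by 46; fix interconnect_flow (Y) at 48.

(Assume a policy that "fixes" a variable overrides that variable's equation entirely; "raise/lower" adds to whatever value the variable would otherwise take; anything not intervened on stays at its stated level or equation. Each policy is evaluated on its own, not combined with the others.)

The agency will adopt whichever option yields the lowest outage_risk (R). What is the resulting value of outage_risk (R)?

-1352

Policy A (Y + 34, L := 3):
  Y = 24 + 34 = 58
  L = 3
  R = 22 + 3·58 − 6·3 = 178
Policy B (Y + 50):
  Y = 24 + 50 = 74
  L = 118 + 2·74 = 266
  R = 22 + 3·74 − 6·266 = -1352
Policy C (L − 46, Y := 48):
  Y = 48
  L = 118 + 2·48 (−46 from intervention) = 168
  R = 22 + 3·48 − 6·168 = -842
Comparing — Policy A: R=178, Policy B: R=-1352, Policy C: R=-842. Lowest is -1352 (Policy B).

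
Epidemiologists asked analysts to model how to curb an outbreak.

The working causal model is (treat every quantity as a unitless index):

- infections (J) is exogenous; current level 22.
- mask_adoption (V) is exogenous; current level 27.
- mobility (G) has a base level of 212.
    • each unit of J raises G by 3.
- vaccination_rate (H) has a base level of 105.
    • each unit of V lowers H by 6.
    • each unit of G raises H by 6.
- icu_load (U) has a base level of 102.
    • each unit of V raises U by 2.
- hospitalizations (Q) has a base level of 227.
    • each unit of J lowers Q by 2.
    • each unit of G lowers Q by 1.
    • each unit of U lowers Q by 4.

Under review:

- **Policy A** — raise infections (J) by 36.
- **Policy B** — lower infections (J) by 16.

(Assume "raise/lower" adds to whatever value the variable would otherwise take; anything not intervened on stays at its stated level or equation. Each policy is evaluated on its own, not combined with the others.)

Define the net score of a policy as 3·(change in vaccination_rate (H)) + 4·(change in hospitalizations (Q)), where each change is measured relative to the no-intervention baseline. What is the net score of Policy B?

-544

Baseline:
  J = 22
  V = 27
  G = 212 + 3·22 = 278
  H = 105 − 6·27 + 6·278 = 1611
  U = 102 + 2·27 = 156
  Q = 227 − 2·22 − 278 − 4·156 = -719
Policy B (J − 16):
  J = 22 − 16 = 6
  V = 27
  G = 212 + 3·6 = 230
  H = 105 − 6·27 + 6·230 = 1323
  U = 102 + 2·27 = 156
  Q = 227 − 2·6 − 230 − 4·156 = -639
ΔH = 1323 − 1611 = -288; ΔQ = -639 − (-719) = 80
Score = 3·(-288) + 4·80 = -544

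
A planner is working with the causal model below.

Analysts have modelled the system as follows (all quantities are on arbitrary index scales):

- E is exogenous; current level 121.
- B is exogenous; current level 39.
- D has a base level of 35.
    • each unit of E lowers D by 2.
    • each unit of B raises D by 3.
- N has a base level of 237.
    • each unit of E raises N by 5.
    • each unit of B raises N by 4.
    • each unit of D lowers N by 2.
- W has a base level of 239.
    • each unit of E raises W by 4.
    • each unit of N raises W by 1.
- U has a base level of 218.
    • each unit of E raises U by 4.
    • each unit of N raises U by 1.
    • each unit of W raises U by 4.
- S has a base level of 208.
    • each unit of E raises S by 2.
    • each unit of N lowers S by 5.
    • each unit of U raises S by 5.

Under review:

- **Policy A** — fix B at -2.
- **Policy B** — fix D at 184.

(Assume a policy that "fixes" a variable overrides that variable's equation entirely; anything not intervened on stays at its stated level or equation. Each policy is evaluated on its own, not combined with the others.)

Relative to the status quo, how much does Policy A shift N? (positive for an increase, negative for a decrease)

Baseline:
  E = 121
  B = 39
  D = 35 − 2·121 + 3·39 = -90
  N = 237 + 5·121 + 4·39 − 2·(-90) = 1178
Policy A (B := -2):
  E = 121
  B = -2
  D = 35 − 2·121 + 3·(-2) = -213
  N = 237 + 5·121 + 4·(-2) − 2·(-213) = 1260
Change in N: 1260 − 1178 = 82

82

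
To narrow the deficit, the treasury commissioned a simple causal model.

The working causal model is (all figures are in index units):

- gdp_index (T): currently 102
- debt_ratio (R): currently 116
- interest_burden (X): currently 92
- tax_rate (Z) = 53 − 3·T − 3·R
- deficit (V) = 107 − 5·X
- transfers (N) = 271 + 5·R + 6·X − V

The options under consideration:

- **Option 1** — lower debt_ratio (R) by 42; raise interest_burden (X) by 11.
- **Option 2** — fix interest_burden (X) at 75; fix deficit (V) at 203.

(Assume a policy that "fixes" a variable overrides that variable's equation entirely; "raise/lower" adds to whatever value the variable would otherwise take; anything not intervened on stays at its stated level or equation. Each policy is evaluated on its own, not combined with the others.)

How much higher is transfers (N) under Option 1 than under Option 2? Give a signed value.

Option 1 (R − 42, X + 11):
  R = 116 − 42 = 74
  X = 92 + 11 = 103
  V = 107 − 5·103 = -408
  N = 271 + 5·74 + 6·103 − (-408) = 1667
Option 2 (X := 75, V := 203):
  R = 116
  X = 75
  V = 203
  N = 271 + 5·116 + 6·75 − 203 = 1098
N: 1667 − 1098 = 569

569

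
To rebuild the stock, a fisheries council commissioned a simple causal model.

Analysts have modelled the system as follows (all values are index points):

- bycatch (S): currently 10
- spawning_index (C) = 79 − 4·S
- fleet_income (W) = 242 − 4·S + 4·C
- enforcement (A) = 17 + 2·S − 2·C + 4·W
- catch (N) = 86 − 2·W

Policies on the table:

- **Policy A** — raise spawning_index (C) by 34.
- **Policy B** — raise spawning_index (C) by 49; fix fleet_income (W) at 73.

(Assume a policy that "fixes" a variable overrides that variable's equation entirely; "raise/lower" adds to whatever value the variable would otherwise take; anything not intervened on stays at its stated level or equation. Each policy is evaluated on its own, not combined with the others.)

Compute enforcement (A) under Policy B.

Policy B (C + 49, W := 73):
  S = 10
  C = 79 − 4·10 (+49 from intervention) = 88
  W = 73
  A = 17 + 2·10 − 2·88 + 4·73 = 153

153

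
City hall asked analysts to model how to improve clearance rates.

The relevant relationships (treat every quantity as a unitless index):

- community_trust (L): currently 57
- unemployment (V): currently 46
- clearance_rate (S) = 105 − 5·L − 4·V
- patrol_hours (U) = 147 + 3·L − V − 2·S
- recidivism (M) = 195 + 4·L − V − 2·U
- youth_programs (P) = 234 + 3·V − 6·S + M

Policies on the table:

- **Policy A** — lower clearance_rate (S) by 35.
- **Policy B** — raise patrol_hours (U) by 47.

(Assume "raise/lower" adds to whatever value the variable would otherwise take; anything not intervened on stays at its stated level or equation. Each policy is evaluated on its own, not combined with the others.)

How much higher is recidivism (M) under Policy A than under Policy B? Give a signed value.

Policy A (S − 35):
  L = 57
  V = 46
  S = 105 − 5·57 − 4·46 (−35 from intervention) = -399
  U = 147 + 3·57 − 46 − 2·(-399) = 1070
  M = 195 + 4·57 − 46 − 2·1070 = -1763
Policy B (U + 47):
  L = 57
  V = 46
  S = 105 − 5·57 − 4·46 = -364
  U = 147 + 3·57 − 46 − 2·(-364) (+47 from intervention) = 1047
  M = 195 + 4·57 − 46 − 2·1047 = -1717
M: -1763 − (-1717) = -46

-46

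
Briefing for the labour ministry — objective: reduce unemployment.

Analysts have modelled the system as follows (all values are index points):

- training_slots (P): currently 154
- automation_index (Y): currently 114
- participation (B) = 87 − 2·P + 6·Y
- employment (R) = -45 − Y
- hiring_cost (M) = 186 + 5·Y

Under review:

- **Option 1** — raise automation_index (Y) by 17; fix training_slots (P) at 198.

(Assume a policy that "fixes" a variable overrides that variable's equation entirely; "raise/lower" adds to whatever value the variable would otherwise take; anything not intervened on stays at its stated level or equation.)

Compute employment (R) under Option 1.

Option 1 (Y + 17, P := 198):
  Y = 114 + 17 = 131
  R = -45 − 131 = -176

-176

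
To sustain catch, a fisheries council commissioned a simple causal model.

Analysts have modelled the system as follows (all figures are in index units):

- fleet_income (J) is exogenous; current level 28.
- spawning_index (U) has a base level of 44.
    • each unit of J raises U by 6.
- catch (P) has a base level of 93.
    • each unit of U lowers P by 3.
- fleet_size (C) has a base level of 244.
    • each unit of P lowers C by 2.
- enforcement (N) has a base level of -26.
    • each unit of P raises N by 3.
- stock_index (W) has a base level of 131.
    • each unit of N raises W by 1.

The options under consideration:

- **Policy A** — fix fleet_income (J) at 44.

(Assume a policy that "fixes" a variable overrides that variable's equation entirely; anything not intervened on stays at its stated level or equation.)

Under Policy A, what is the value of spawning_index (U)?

Policy A (J := 44):
  J = 44
  U = 44 + 6·44 = 308

308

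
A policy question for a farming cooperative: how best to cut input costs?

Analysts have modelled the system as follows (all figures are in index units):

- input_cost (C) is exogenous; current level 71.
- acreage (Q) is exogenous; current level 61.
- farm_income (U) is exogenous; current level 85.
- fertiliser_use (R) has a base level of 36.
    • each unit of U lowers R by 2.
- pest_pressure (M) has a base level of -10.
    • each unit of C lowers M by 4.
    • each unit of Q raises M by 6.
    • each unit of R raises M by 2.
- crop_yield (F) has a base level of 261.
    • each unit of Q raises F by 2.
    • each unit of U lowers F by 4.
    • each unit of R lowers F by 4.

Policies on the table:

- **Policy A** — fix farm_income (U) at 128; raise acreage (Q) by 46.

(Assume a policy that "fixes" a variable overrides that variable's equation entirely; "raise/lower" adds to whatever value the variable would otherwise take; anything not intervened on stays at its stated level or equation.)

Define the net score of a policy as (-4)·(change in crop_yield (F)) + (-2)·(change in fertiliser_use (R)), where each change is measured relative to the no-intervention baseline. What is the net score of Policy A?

Baseline:
  Q = 61
  U = 85
  R = 36 − 2·85 = -134
  F = 261 + 2·61 − 4·85 − 4·(-134) = 579
Policy A (U := 128, Q + 46):
  Q = 61 + 46 = 107
  U = 128
  R = 36 − 2·128 = -220
  F = 261 + 2·107 − 4·128 − 4·(-220) = 843
ΔF = 843 − 579 = 264; ΔR = -220 − (-134) = -86
Score = (-4)·264 + (-2)·(-86) = -884

-884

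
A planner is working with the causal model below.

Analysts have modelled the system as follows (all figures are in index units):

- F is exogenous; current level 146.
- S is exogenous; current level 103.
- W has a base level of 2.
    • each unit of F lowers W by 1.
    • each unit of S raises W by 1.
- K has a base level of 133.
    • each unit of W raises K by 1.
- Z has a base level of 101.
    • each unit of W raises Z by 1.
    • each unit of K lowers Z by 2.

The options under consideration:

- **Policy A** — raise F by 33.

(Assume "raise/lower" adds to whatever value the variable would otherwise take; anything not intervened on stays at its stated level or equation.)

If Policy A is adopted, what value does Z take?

-91

Policy A (F + 33):
  F = 146 + 33 = 179
  S = 103
  W = 2 − 179 + 103 = -74
  K = 133 + (-74) = 59
  Z = 101 + (-74) − 2·59 = -91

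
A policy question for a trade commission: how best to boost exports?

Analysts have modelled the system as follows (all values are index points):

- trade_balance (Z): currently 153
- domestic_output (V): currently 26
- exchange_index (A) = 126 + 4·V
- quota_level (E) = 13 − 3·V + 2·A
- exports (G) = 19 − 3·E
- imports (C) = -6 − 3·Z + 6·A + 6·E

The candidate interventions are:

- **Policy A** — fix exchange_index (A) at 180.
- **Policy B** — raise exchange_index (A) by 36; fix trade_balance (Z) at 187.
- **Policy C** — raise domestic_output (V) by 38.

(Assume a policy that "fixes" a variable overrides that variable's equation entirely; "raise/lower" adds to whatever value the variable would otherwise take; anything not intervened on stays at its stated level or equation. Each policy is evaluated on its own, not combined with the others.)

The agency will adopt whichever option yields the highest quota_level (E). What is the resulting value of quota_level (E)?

Policy A (A := 180):
  V = 26
  A = 180
  E = 13 − 3·26 + 2·180 = 295
Policy B (A + 36, Z := 187):
  V = 26
  A = 126 + 4·26 (+36 from intervention) = 266
  E = 13 − 3·26 + 2·266 = 467
Policy C (V + 38):
  V = 26 + 38 = 64
  A = 126 + 4·64 = 382
  E = 13 − 3·64 + 2·382 = 585
Comparing — Policy A: E=295, Policy B: E=467, Policy C: E=585. Highest is 585 (Policy C).

585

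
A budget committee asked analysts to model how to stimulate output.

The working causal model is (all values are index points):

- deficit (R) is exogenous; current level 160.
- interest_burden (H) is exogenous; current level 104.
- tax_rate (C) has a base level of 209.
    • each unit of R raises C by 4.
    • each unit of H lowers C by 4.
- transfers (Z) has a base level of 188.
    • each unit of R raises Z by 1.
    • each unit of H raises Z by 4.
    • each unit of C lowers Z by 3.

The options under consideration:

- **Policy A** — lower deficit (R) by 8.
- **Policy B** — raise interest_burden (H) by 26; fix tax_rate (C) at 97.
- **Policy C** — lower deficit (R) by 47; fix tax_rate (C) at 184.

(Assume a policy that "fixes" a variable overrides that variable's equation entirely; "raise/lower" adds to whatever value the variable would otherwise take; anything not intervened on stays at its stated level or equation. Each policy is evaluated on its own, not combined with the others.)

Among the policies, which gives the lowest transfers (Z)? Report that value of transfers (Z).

-447

Policy A (R − 8):
  R = 160 − 8 = 152
  H = 104
  C = 209 + 4·152 − 4·104 = 401
  Z = 188 + 152 + 4·104 − 3·401 = -447
Policy B (H + 26, C := 97):
  R = 160
  H = 104 + 26 = 130
  C = 97
  Z = 188 + 160 + 4·130 − 3·97 = 577
Policy C (R − 47, C := 184):
  R = 160 − 47 = 113
  H = 104
  C = 184
  Z = 188 + 113 + 4·104 − 3·184 = 165
Comparing — Policy A: Z=-447, Policy B: Z=577, Policy C: Z=165. Lowest is -447 (Policy A).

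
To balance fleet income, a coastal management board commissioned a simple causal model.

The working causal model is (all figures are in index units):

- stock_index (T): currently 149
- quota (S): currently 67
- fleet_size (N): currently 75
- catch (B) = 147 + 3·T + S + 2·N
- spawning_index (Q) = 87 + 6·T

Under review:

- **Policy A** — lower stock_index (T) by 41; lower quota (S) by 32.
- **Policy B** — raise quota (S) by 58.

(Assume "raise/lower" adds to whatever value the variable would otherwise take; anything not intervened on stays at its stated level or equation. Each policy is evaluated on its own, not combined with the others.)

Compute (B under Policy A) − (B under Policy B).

-213

Policy A (T − 41, S − 32):
  T = 149 − 41 = 108
  S = 67 − 32 = 35
  N = 75
  B = 147 + 3·108 + 35 + 2·75 = 656
Policy B (S + 58):
  T = 149
  S = 67 + 58 = 125
  N = 75
  B = 147 + 3·149 + 125 + 2·75 = 869
B: 656 − 869 = -213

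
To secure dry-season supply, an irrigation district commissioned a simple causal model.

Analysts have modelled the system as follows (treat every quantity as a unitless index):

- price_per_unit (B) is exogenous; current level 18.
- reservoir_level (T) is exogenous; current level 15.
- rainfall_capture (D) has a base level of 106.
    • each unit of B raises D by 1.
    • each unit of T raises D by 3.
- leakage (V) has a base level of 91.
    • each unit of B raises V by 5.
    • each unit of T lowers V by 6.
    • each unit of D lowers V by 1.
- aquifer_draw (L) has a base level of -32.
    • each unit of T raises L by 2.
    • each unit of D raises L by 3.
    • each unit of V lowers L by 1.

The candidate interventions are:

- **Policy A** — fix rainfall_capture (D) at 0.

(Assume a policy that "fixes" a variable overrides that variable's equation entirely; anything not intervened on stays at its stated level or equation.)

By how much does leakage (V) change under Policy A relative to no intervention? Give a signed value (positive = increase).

Baseline:
  B = 18
  T = 15
  D = 106 + 18 + 3·15 = 169
  V = 91 + 5·18 − 6·15 − 169 = -78
Policy A (D := 0):
  B = 18
  T = 15
  D = 0
  V = 91 + 5·18 − 6·15 − 0 = 91
Change in V: 91 − (-78) = 169

169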